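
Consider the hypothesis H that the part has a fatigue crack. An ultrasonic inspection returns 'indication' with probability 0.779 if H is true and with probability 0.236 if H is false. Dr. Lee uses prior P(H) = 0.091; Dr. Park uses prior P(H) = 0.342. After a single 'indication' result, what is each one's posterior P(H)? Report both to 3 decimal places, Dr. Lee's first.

P('+'|H) = 0.779, P('+'|¬H) = 0.236.
Dr. Lee: numerator 0.779·0.091 = 0.070889; evidence = 0.070889+0.236·0.909 = 0.28541; posterior = 0.248.
Dr. Park: numerator 0.779·0.342 = 0.26642; evidence = 0.26642+0.236·0.658 = 0.42171; posterior = 0.632.

Dr. Lee: 0.248; Dr. Park: 0.632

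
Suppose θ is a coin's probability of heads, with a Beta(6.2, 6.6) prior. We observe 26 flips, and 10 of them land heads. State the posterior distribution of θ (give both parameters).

Observing 10 successes and 16 failures updates Beta(6.2, 6.6) by adding the success and failure counts to the two shape parameters: α = 6.2+10 = 16.2, β = 6.6+16 = 22.6.

Posterior: Beta(16.2, 22.6)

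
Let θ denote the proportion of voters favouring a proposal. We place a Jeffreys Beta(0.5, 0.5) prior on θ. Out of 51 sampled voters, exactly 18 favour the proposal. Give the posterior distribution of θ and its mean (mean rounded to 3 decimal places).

Posterior: Beta(18.5, 33.5); mean ≈ 0.356

Observing 18 successes and 33 failures updates Beta(0.5, 0.5) by adding the success and failure counts to the two shape parameters: α = 0.5+18 = 18.5, β = 0.5+33 = 33.5.
E[θ | data] = 18.5/(18.5+33.5) = 0.356.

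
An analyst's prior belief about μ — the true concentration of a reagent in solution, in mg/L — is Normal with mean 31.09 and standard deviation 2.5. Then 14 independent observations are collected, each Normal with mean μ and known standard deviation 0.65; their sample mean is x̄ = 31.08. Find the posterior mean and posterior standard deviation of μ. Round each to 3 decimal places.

With known σ, the Normal prior is conjugate. Weight on the data is w = (n/σ²)/(n/σ² + 1/τ₀²) = 33.1361/(33.1361+0.160000) = 0.99519.
Posterior mean = w·x̄ + (1−w)·μ₀ = 0.99519·31.08 + 0.0048054·31.09 = 31.080. Posterior variance = 1/(33.1361+0.160000) = 0.0300336, so SD = 0.173.

Posterior mean ≈ 31.080; posterior SD ≈ 0.173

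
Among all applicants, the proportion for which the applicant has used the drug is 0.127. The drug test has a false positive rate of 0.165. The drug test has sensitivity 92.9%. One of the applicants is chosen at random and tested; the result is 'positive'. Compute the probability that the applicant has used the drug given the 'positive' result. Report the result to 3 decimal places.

P(H | E) ≈ 0.450

Write H for 'the applicant has used the drug'. Prior odds H:¬H = 0.127/0.873 = 0.14548. For the 'positive' outcome, the likelihood ratio is 0.929/0.165 = 5.6303.
Posterior odds = 0.14548 × 5.6303 = 0.81907, so P(H|E) = 0.81907/(1+0.81907) = 0.450.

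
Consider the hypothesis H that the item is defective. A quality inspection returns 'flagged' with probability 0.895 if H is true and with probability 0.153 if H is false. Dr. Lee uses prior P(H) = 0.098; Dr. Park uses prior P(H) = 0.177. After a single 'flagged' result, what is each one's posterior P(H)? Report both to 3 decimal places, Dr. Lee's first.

Dr. Lee: 0.389; Dr. Park: 0.557

The likelihood ratio for a 'flagged' result is 0.895/0.153 = 5.8497.
Dr. Lee: prior odds 0.098/0.902 = 0.10865; posterior odds 0.63555; posterior probability 0.389.
Dr. Park: prior odds 0.177/0.823 = 0.21507; posterior odds 1.2581; posterior probability 0.557.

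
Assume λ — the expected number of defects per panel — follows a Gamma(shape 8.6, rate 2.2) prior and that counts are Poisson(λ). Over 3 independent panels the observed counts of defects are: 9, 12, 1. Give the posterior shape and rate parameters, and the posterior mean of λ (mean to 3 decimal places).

Total count ∑xᵢ = 22 over n = 3 panels.
Gamma is conjugate to the Poisson likelihood: posterior is Gamma(shape = 8.6+22 = 30.6, rate = 2.2+3 = 5.2).
E[λ | data] = 30.6/5.2 = 5.885.

Posterior: Gamma(shape=30.6, rate=5.2); mean ≈ 5.885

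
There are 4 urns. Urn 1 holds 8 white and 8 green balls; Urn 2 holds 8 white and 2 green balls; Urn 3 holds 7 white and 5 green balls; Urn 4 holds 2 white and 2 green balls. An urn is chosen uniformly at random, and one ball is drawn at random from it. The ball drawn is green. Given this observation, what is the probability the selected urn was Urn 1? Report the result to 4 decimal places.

Posterior probability ≈ 0.3093

Tabulate prior·likelihood by source: [1] prior 0.25, lik 0.5, product 0.1250; [2] prior 0.25, lik 0.2, product 0.05000; [3] prior 0.25, lik 0.4167, product 0.1042; [4] prior 0.25, lik 0.5, product 0.1250.
Normalizing constant = 0.40417; the posterior for Urn 1 is its product over the sum, 0.1250/0.40417 = 0.3093.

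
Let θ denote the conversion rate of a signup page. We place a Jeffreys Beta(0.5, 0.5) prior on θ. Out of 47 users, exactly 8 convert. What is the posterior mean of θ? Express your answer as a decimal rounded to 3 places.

Posterior mean ≈ 0.177

Observing 8 successes and 39 failures updates Beta(0.5, 0.5) by adding the success and failure counts to the two shape parameters: α = 0.5+8 = 8.5, β = 0.5+39 = 39.5.
E[θ | data] = 8.5/(8.5+39.5) = 0.177.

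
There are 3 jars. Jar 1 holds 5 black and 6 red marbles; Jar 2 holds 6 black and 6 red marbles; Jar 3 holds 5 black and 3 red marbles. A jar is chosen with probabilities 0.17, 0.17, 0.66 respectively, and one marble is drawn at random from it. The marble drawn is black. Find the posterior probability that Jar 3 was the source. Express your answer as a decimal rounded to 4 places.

Posterior probability ≈ 0.7177

P(black|Jar 1) = 0.4545; P(black|Jar 2) = 0.5; P(black|Jar 3) = 0.625.
Prior × likelihood for each source: 0.17·0.4545=0.07727, 0.17·0.5=0.08500, 0.66·0.625=0.4125. Summing gives P(black) = 0.57477.
P(Jar 3 | black) = 0.4125 / 0.57477 = 0.7177.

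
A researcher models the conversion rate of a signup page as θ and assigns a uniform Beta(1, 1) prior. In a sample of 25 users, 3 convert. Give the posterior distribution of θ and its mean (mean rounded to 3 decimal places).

Posterior: Beta(4, 23); mean ≈ 0.148

Observing 3 successes and 22 failures updates Beta(1, 1) by adding the success and failure counts to the two shape parameters: α = 1+3 = 4, β = 1+22 = 23.
Posterior mean = α/(α+β) = 4/27 = 0.148.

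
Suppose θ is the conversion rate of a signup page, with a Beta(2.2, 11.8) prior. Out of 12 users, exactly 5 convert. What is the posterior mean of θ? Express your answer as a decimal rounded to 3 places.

Posterior mean ≈ 0.277

The binomial likelihood is conjugate to the Beta prior: with 5 successes and 7 failures, the posterior is Beta(2.2+5, 11.8+7) = Beta(7.2, 18.8).
Posterior mean = α/(α+β) = 7.2/26 = 0.277.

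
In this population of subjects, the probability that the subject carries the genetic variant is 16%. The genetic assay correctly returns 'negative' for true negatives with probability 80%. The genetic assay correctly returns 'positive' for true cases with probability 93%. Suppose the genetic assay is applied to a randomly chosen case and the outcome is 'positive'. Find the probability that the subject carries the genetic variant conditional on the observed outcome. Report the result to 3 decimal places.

P(H | E) ≈ 0.470

Write H for 'the subject carries the genetic variant'. Prior odds H:¬H = 0.16/0.84 = 0.19048. For the 'positive' outcome, the likelihood ratio is 0.93/0.2 = 4.6500.
Posterior odds = 0.19048 × 4.6500 = 0.88571, so P(H|E) = 0.88571/(1+0.88571) = 0.470.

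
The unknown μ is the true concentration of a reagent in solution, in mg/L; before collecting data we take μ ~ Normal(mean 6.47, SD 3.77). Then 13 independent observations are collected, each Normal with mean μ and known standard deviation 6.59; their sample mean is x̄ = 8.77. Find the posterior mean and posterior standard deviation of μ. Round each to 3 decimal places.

With known σ, the Normal prior is conjugate. Weight on the data is w = (n/σ²)/(n/σ² + 1/τ₀²) = 0.299345/(0.299345+0.0703586) = 0.80969.
Posterior mean = w·x̄ + (1−w)·μ₀ = 0.80969·8.77 + 0.19031·6.47 = 8.332. Posterior variance = 1/(0.299345+0.0703586) = 2.70487, so SD = 1.645.

Posterior mean ≈ 8.332; posterior SD ≈ 1.645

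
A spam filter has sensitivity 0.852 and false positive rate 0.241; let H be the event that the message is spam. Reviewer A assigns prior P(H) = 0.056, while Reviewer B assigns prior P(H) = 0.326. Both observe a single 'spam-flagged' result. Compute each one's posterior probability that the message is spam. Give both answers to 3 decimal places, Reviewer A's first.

The likelihood ratio for a 'spam-flagged' result is 0.852/0.241 = 3.5353.
Reviewer A: prior odds 0.056/0.944 = 0.059322; posterior odds 0.20972; posterior probability 0.173.
Reviewer B: prior odds 0.326/0.674 = 0.48368; posterior odds 1.7099; posterior probability 0.631.

Reviewer A: 0.173; Reviewer B: 0.631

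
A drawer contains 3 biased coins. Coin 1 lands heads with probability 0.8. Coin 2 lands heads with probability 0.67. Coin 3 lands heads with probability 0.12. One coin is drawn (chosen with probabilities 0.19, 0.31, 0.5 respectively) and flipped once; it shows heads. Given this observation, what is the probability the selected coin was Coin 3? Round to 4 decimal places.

Posterior probability ≈ 0.1430

P(heads|C1) = 0.8; P(heads|C2) = 0.67; P(heads|C3) = 0.12.
Prior × likelihood for each source: 0.19·0.8=0.1520, 0.31·0.67=0.2077, 0.5·0.12=0.06000. Summing gives P(heads) = 0.41970.
P(Coin 3 | heads) = 0.06000 / 0.41970 = 0.1430.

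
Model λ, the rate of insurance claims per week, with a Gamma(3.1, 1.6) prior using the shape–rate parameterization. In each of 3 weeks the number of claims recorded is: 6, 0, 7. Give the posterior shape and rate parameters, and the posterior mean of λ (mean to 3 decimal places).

Total count ∑xᵢ = 13 over n = 3 weeks.
Gamma is conjugate to the Poisson likelihood: posterior is Gamma(shape = 3.1+13 = 16.1, rate = 1.6+3 = 4.6).
Posterior mean = shape/rate = 16.1/4.6 = 3.500.

Posterior: Gamma(shape=16.1, rate=4.6); mean ≈ 3.500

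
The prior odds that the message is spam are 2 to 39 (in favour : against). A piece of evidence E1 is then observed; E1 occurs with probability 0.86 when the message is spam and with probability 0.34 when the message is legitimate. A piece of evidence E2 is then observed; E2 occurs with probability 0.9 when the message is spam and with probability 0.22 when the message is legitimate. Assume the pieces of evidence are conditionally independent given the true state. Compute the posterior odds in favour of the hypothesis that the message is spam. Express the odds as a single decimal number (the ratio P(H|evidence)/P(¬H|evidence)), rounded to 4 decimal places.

Prior odds = 2/39 = 0.051282. In log-odds, ln(0.051282) = -2.9704.
Add log likelihood ratios: ln(2.5294) + ln(4.0909) = 2.3368.
Posterior log-odds = -0.63366, so posterior odds = exp(-0.63366) = 0.53065.

Posterior odds ≈ 0.5306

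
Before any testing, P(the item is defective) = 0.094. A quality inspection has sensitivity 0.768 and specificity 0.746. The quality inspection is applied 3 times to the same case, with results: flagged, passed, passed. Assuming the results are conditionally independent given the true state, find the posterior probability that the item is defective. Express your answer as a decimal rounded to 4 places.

Posterior P(H) ≈ 0.0294

Let H be the event that the item is defective; start with P(H) = 0.094. P('flagged'|H) = 0.768, P('flagged'|¬H) = 0.254.
Update on result 1 ('flagged'): P(H) ← 0.768·0.0940 / (0.768·0.0940 + 0.254·0.9060) = 0.072192/0.30232 = 0.2388.
Update on result 2 ('passed'): P(H) ← 0.232·0.2388 / (0.232·0.2388 + 0.746·0.7612) = 0.055401/0.62326 = 0.0889.
Update on result 3 ('passed'): P(H) ← 0.232·0.0889 / (0.232·0.0889 + 0.746·0.9111) = 0.020622/0.70031 = 0.0294.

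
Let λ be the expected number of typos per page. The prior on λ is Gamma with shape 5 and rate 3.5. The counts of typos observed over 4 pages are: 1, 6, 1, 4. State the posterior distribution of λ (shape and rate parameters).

The Poisson likelihood adds the total count to the shape and the number of exposure periods to the rate. Here ∑xᵢ = 12 and n = 4, so shape 5→17 and rate 3.5→7.5.

Posterior: Gamma(shape=17, rate=7.5)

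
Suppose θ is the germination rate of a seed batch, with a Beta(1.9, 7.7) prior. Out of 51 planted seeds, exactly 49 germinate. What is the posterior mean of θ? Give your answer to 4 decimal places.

The binomial likelihood is conjugate to the Beta prior: with 49 successes and 2 failures, the posterior is Beta(1.9+49, 7.7+2) = Beta(50.9, 9.7).
Posterior mean = α/(α+β) = 50.9/60.6 = 0.8399.

Posterior mean ≈ 0.8399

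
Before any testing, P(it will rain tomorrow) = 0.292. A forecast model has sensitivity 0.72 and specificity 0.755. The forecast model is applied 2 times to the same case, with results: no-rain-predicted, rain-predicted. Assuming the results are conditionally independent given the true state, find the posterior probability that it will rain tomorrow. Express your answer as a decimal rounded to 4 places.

With H the event that it will rain tomorrow, the joint likelihood of the observed sequence is P(data|H) = 0.28·0.72 = 0.20160 and P(data|¬H) = 0.755·0.245 = 0.18498.
Bayes: P(H|data) = 0.292·0.20160 / (0.292·0.20160 + 0.708·0.18498) = 0.058867/0.18983 = 0.3101.

Posterior P(H) ≈ 0.3101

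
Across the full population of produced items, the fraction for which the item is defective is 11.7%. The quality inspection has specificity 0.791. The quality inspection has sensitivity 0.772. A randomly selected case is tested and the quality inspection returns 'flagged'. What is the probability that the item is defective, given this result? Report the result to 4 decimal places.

Let H be the event that the item is defective. P(H) = 0.117, so P(¬H) = 0.883. With E the 'flagged' result, P(E|H) = 0.772 and P(E|¬H) = 0.209.
P(E) = 0.772·0.117 + 0.209·0.883 = 0.090324 + 0.18455 = 0.27487.
By Bayes' theorem, P(H|E) = 0.090324 / 0.27487 = 0.3286.

P(H | E) ≈ 0.3286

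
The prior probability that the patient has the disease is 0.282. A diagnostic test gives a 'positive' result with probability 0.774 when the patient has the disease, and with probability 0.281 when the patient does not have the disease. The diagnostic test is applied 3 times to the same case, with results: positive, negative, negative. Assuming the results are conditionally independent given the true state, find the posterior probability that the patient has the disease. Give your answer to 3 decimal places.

Posterior P(H) ≈ 0.097

With H the event that the patient has the disease, the joint likelihood of the observed sequence is P(data|H) = 0.774·0.226·0.226 = 0.039533 and P(data|¬H) = 0.281·0.719·0.719 = 0.14527.
Bayes: P(H|data) = 0.282·0.039533 / (0.282·0.039533 + 0.718·0.14527) = 0.011148/0.11545 = 0.0966.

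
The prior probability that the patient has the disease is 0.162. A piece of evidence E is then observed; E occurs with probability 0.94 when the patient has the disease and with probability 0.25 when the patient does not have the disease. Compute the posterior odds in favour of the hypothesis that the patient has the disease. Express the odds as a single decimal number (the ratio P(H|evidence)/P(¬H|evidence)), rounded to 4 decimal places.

Prior odds = 0.162/(1−0.162) = 0.19332.
Likelihood ratio for E = 0.94/0.25 = 3.7600.
Posterior odds = prior odds × LR = 0.72687.

Posterior odds ≈ 0.7269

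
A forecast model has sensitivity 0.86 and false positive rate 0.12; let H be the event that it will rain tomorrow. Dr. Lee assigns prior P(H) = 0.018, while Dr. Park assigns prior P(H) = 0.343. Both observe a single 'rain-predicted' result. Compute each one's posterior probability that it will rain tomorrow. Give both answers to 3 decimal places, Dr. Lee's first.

The likelihood ratio for a 'rain-predicted' result is 0.86/0.12 = 7.1667.
Dr. Lee: prior odds 0.018/0.982 = 0.018330; posterior odds 0.13136; posterior probability 0.116.
Dr. Park: prior odds 0.343/0.657 = 0.52207; posterior odds 3.7415; posterior probability 0.789.

Dr. Lee: 0.116; Dr. Park: 0.789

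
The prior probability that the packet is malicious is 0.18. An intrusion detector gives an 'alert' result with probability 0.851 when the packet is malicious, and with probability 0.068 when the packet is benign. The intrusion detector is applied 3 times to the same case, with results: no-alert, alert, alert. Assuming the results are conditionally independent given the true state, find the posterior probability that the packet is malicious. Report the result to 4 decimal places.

Posterior P(H) ≈ 0.8461

With H the event that the packet is malicious, the joint likelihood of the observed sequence is P(data|H) = 0.149·0.851·0.851 = 0.10791 and P(data|¬H) = 0.932·0.068·0.068 = 0.0043096.
Bayes: P(H|data) = 0.18·0.10791 / (0.18·0.10791 + 0.82·0.0043096) = 0.019423/0.022957 = 0.8461.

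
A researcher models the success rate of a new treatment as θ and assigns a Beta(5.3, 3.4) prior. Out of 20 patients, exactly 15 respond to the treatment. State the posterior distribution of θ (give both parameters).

Posterior: Beta(20.3, 8.4)

Observing 15 successes and 5 failures updates Beta(5.3, 3.4) by adding the success and failure counts to the two shape parameters: α = 5.3+15 = 20.3, β = 3.4+5 = 8.4.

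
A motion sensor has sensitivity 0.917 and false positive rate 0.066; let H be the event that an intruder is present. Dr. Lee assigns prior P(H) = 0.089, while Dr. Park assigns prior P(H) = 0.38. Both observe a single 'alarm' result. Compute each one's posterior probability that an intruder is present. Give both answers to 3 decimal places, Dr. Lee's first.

P('+'|H) = 0.917, P('+'|¬H) = 0.066.
Dr. Lee: numerator 0.917·0.089 = 0.081613; evidence = 0.081613+0.066·0.911 = 0.14174; posterior = 0.576.
Dr. Park: numerator 0.917·0.38 = 0.34846; evidence = 0.34846+0.066·0.62 = 0.38938; posterior = 0.895.

Dr. Lee: 0.576; Dr. Park: 0.895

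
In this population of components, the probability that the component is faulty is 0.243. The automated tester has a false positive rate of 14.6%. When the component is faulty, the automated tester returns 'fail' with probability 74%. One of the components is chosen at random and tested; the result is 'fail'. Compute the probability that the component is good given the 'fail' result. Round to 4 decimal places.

P(¬H | E) ≈ 0.3807

Let H be the event that the component is faulty. P(H) = 0.243, so P(¬H) = 0.757. With E the 'fail' result, P(E|H) = 0.74 and P(E|¬H) = 0.146.
P(E) = 0.74·0.243 + 0.146·0.757 = 0.17982 + 0.11052 = 0.29034.
By Bayes' theorem, P(H|E) = 0.17982 / 0.29034 = 0.6193. Hence P(¬H|E) = 1 − 0.6193 = 0.3807.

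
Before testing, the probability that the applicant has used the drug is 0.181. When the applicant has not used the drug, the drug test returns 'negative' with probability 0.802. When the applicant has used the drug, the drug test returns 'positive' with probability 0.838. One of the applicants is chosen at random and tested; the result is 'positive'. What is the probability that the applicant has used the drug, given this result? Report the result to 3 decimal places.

Let H be the event that the applicant has used the drug. P(H) = 0.181, so P(¬H) = 0.819. With E the 'positive' result, P(E|H) = 0.838 and P(E|¬H) = 0.198.
P(E) = 0.838·0.181 + 0.198·0.819 = 0.15168 + 0.16216 = 0.31384.
By Bayes' theorem, P(H|E) = 0.15168 / 0.31384 = 0.483.

P(H | E) ≈ 0.483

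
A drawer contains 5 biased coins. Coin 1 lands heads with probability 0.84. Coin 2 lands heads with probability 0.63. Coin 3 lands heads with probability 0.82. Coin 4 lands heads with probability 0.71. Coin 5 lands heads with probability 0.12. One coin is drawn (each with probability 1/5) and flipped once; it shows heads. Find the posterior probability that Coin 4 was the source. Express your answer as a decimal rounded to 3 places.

Tabulate prior·likelihood by source: [1] prior 0.2, lik 0.84, product 0.1680; [2] prior 0.2, lik 0.63, product 0.1260; [3] prior 0.2, lik 0.82, product 0.1640; [4] prior 0.2, lik 0.71, product 0.1420; [5] prior 0.2, lik 0.12, product 0.02400.
Normalizing constant = 0.62400; the posterior for Coin 4 is its product over the sum, 0.1420/0.62400 = 0.228.

Posterior probability ≈ 0.228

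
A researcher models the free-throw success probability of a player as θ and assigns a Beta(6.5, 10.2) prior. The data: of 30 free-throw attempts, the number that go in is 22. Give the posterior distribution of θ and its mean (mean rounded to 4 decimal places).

Observing 22 successes and 8 failures updates Beta(6.5, 10.2) by adding the success and failure counts to the two shape parameters: α = 6.5+22 = 28.5, β = 10.2+8 = 18.2.
E[θ | data] = 28.5/(28.5+18.2) = 0.6103.

Posterior: Beta(28.5, 18.2); mean ≈ 0.6103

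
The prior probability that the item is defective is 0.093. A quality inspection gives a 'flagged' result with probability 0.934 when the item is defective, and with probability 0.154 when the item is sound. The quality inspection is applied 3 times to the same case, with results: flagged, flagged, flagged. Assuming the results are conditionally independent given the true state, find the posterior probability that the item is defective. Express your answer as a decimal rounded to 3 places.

With H the event that the item is defective, the joint likelihood of the observed sequence is P(data|H) = 0.934·0.934·0.934 = 0.81478 and P(data|¬H) = 0.154·0.154·0.154 = 0.0036523.
Bayes: P(H|data) = 0.093·0.81478 / (0.093·0.81478 + 0.907·0.0036523) = 0.075775/0.079087 = 0.9581.

Posterior P(H) ≈ 0.958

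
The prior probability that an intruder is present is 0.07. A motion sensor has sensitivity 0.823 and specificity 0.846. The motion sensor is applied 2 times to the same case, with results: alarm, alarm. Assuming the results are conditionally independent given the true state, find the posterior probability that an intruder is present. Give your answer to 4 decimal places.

Posterior P(H) ≈ 0.6825

Let H be the event that an intruder is present; start with P(H) = 0.07. P('alarm'|H) = 0.823, P('alarm'|¬H) = 0.154.
Update on result 1 ('alarm'): P(H) ← 0.823·0.0700 / (0.823·0.0700 + 0.154·0.9300) = 0.057610/0.20083 = 0.2869.
Update on result 2 ('alarm'): P(H) ← 0.823·0.2869 / (0.823·0.2869 + 0.154·0.7131) = 0.23609/0.34591 = 0.6825.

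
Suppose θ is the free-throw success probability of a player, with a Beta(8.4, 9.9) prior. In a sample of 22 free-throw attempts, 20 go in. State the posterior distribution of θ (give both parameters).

Posterior: Beta(28.4, 11.9)

Observing 20 successes and 2 failures updates Beta(8.4, 9.9) by adding the success and failure counts to the two shape parameters: α = 8.4+20 = 28.4, β = 9.9+2 = 11.9.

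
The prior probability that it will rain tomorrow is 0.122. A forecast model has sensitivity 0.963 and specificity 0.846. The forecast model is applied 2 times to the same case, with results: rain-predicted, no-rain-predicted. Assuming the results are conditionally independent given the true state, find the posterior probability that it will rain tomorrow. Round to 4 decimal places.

Posterior P(H) ≈ 0.0366

Let H be the event that it will rain tomorrow; start with P(H) = 0.122. P('rain-predicted'|H) = 0.963, P('rain-predicted'|¬H) = 0.154.
Update on result 1 ('rain-predicted'): P(H) ← 0.963·0.1220 / (0.963·0.1220 + 0.154·0.8780) = 0.11749/0.25270 = 0.4649.
Update on result 2 ('no-rain-predicted'): P(H) ← 0.037·0.4649 / (0.037·0.4649 + 0.846·0.5351) = 0.017202/0.46987 = 0.0366.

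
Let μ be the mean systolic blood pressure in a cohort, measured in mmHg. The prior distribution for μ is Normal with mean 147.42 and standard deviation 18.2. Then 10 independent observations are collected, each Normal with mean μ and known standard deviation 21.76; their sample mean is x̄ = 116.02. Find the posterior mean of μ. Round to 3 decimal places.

Posterior mean ≈ 119.947

With known σ, the Normal prior is conjugate. Weight on the data is w = (n/σ²)/(n/σ² + 1/τ₀²) = 0.0211194/(0.0211194+0.00301896) = 0.87493.
Posterior mean = w·x̄ + (1−w)·μ₀ = 0.87493·116.02 + 0.12507·147.42 = 119.947.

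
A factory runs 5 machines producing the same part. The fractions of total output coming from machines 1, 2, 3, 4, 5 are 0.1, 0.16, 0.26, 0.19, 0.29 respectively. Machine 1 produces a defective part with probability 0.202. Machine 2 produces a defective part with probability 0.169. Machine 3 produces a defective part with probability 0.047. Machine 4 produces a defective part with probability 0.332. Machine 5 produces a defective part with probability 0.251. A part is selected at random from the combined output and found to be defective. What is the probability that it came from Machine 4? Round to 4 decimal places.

Posterior probability ≈ 0.3229

Tabulate prior·likelihood by source: [1] prior 0.1, lik 0.202, product 0.02020; [2] prior 0.16, lik 0.169, product 0.02704; [3] prior 0.26, lik 0.047, product 0.01222; [4] prior 0.19, lik 0.332, product 0.06308; [5] prior 0.29, lik 0.251, product 0.07279.
Normalizing constant = 0.19533; the posterior for Machine 4 is its product over the sum, 0.06308/0.19533 = 0.3229.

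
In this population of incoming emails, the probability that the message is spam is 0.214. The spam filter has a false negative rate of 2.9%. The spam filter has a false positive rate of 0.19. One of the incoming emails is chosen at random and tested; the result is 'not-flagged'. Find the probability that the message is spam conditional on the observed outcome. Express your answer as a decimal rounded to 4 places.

Let H be the event that the message is spam. P(H) = 0.214, so P(¬H) = 0.786. With E the 'not-flagged' result, P(E|H) = 0.029 and P(E|¬H) = 0.81.
P(E) = 0.029·0.214 + 0.81·0.786 = 0.0062060 + 0.63666 = 0.64287.
By Bayes' theorem, P(H|E) = 0.0062060 / 0.64287 = 0.0097.

P(H | E) ≈ 0.0097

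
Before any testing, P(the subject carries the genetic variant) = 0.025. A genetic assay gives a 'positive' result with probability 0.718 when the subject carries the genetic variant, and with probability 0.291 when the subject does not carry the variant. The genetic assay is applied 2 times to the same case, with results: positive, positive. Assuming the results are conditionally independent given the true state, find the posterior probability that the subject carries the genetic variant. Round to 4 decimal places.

Let H be the event that the subject carries the genetic variant; start with P(H) = 0.025. P('positive'|H) = 0.718, P('positive'|¬H) = 0.291.
Update on result 1 ('positive'): P(H) ← 0.718·0.0250 / (0.718·0.0250 + 0.291·0.9750) = 0.017950/0.30167 = 0.0595.
Update on result 2 ('positive'): P(H) ← 0.718·0.0595 / (0.718·0.0595 + 0.291·0.9405) = 0.042722/0.31641 = 0.1350.

Posterior P(H) ≈ 0.1350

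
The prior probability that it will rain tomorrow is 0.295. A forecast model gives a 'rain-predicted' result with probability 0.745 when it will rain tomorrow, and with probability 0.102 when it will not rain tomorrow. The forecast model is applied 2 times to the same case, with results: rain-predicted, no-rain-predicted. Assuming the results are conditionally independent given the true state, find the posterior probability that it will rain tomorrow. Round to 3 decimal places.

Posterior P(H) ≈ 0.465

Let H be the event that it will rain tomorrow; start with P(H) = 0.295. P('rain-predicted'|H) = 0.745, P('rain-predicted'|¬H) = 0.102.
Update on result 1 ('rain-predicted'): P(H) ← 0.745·0.2950 / (0.745·0.2950 + 0.102·0.7050) = 0.21977/0.29168 = 0.7535.
Update on result 2 ('no-rain-predicted'): P(H) ← 0.255·0.7535 / (0.255·0.7535 + 0.898·0.2465) = 0.19213/0.41352 = 0.4646.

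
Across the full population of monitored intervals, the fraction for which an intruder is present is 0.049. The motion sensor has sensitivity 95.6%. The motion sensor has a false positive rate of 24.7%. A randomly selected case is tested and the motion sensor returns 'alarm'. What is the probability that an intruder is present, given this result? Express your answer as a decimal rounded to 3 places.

P(H | E) ≈ 0.166

Write H for 'an intruder is present'. Prior odds H:¬H = 0.049/0.951 = 0.051525. For the 'alarm' outcome, the likelihood ratio is 0.956/0.247 = 3.8704.
Posterior odds = 0.051525 × 3.8704 = 0.19942, so P(H|E) = 0.19942/(1+0.19942) = 0.166.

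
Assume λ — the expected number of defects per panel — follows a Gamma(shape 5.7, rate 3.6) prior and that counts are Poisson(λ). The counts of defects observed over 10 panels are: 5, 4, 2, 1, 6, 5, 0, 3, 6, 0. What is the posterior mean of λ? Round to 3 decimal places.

Total count ∑xᵢ = 32 over n = 10 panels.
Gamma is conjugate to the Poisson likelihood: posterior is Gamma(shape = 5.7+32 = 37.7, rate = 3.6+10 = 13.6).
Posterior mean = shape/rate = 37.7/13.6 = 2.772.

Posterior mean ≈ 2.772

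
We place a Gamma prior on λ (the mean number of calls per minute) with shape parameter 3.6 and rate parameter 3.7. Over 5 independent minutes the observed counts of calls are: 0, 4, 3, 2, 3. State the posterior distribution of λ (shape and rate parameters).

Total count ∑xᵢ = 12 over n = 5 minutes.
Gamma is conjugate to the Poisson likelihood: posterior is Gamma(shape = 3.6+12 = 15.6, rate = 3.7+5 = 8.7).

Posterior: Gamma(shape=15.6, rate=8.7)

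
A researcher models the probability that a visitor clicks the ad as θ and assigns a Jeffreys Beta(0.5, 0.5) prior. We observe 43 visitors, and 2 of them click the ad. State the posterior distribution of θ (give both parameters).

Posterior: Beta(2.5, 41.5)

The binomial likelihood is conjugate to the Beta prior: with 2 successes and 41 failures, the posterior is Beta(0.5+2, 0.5+41) = Beta(2.5, 41.5).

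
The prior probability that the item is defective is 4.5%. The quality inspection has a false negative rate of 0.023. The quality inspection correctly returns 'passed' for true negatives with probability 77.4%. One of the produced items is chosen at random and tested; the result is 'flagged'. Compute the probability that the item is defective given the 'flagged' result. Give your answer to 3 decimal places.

P(H | E) ≈ 0.169

Let H be the event that the item is defective. P(H) = 0.045, so P(¬H) = 0.955. With E the 'flagged' result, P(E|H) = 0.977 and P(E|¬H) = 0.226.
P(E) = 0.977·0.045 + 0.226·0.955 = 0.043965 + 0.21583 = 0.25979.
By Bayes' theorem, P(H|E) = 0.043965 / 0.25979 = 0.169.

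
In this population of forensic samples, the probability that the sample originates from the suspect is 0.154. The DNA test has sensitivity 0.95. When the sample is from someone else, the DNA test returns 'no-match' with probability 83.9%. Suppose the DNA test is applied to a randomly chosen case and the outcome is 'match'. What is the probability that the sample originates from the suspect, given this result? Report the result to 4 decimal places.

P(H | E) ≈ 0.5179

Let H be the event that the sample originates from the suspect. P(H) = 0.154, so P(¬H) = 0.846. With E the 'match' result, P(E|H) = 0.95 and P(E|¬H) = 0.161.
P(E) = 0.95·0.154 + 0.161·0.846 = 0.14630 + 0.13621 = 0.28251.
By Bayes' theorem, P(H|E) = 0.14630 / 0.28251 = 0.5179.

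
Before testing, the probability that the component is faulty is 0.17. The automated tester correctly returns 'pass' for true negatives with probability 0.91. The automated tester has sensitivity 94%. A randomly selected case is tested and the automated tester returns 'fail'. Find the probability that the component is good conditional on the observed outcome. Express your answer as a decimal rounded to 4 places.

P(¬H | E) ≈ 0.3186

Let H be the event that the component is faulty. P(H) = 0.17, so P(¬H) = 0.83. With E the 'fail' result, P(E|H) = 0.94 and P(E|¬H) = 0.09.
P(E) = 0.94·0.17 + 0.09·0.83 = 0.15980 + 0.074700 = 0.23450.
By Bayes' theorem, P(H|E) = 0.15980 / 0.23450 = 0.6814. Hence P(¬H|E) = 1 − 0.6814 = 0.3186.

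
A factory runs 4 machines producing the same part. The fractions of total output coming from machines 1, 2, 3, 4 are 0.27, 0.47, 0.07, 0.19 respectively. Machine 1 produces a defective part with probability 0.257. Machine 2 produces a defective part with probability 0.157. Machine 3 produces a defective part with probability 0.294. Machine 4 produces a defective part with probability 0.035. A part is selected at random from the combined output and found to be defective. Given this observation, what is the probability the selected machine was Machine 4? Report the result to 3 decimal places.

Posterior probability ≈ 0.039

Tabulate prior·likelihood by source: [1] prior 0.27, lik 0.257, product 0.06939; [2] prior 0.47, lik 0.157, product 0.07379; [3] prior 0.07, lik 0.294, product 0.02058; [4] prior 0.19, lik 0.035, product 0.006650.
Normalizing constant = 0.17041; the posterior for Machine 4 is its product over the sum, 0.006650/0.17041 = 0.039.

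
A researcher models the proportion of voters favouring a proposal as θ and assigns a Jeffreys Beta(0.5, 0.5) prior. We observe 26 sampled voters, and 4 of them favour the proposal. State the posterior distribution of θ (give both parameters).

Posterior: Beta(4.5, 22.5)

Observing 4 successes and 22 failures updates Beta(0.5, 0.5) by adding the success and failure counts to the two shape parameters: α = 0.5+4 = 4.5, β = 0.5+22 = 22.5.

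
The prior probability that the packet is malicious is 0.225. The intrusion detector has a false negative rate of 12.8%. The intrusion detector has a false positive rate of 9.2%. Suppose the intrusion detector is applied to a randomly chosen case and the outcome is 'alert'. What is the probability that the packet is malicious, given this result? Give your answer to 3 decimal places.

Let H be the event that the packet is malicious. P(H) = 0.225, so P(¬H) = 0.775. With E the 'alert' result, P(E|H) = 0.872 and P(E|¬H) = 0.092.
P(E) = 0.872·0.225 + 0.092·0.775 = 0.19620 + 0.071300 = 0.26750.
By Bayes' theorem, P(H|E) = 0.19620 / 0.26750 = 0.733.

P(H | E) ≈ 0.733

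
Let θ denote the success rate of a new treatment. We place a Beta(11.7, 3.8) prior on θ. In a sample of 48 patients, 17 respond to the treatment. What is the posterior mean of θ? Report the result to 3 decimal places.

Posterior mean ≈ 0.452

The binomial likelihood is conjugate to the Beta prior: with 17 successes and 31 failures, the posterior is Beta(11.7+17, 3.8+31) = Beta(28.7, 34.8).
Posterior mean = α/(α+β) = 28.7/63.5 = 0.452.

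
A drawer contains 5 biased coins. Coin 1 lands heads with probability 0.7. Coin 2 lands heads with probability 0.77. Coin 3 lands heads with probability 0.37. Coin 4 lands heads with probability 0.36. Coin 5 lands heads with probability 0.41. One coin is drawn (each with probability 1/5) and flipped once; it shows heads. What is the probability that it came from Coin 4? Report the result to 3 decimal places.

Posterior probability ≈ 0.138

Tabulate prior·likelihood by source: [1] prior 0.2, lik 0.7, product 0.1400; [2] prior 0.2, lik 0.77, product 0.1540; [3] prior 0.2, lik 0.37, product 0.07400; [4] prior 0.2, lik 0.36, product 0.07200; [5] prior 0.2, lik 0.41, product 0.08200.
Normalizing constant = 0.52200; the posterior for Coin 4 is its product over the sum, 0.07200/0.52200 = 0.138.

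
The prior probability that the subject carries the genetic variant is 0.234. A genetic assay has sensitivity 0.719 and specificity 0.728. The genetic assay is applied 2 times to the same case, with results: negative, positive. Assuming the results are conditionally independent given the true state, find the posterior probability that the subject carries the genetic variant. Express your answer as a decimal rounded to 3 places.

With H the event that the subject carries the genetic variant, the joint likelihood of the observed sequence is P(data|H) = 0.281·0.719 = 0.20204 and P(data|¬H) = 0.728·0.272 = 0.19802.
Bayes: P(H|data) = 0.234·0.20204 / (0.234·0.20204 + 0.766·0.19802) = 0.047277/0.19896 = 0.2376.

Posterior P(H) ≈ 0.238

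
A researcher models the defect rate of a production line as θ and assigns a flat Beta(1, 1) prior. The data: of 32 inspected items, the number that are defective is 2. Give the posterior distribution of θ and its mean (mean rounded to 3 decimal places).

Observing 2 successes and 30 failures updates Beta(1, 1) by adding the success and failure counts to the two shape parameters: α = 1+2 = 3, β = 1+30 = 31.
E[θ | data] = 3/(3+31) = 0.088.

Posterior: Beta(3, 31); mean ≈ 0.088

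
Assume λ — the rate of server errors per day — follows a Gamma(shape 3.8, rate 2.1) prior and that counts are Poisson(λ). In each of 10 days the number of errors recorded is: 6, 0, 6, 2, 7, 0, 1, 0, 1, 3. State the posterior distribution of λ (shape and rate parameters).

Total count ∑xᵢ = 26 over n = 10 days.
Gamma is conjugate to the Poisson likelihood: posterior is Gamma(shape = 3.8+26 = 29.8, rate = 2.1+10 = 12.1).

Posterior: Gamma(shape=29.8, rate=12.1)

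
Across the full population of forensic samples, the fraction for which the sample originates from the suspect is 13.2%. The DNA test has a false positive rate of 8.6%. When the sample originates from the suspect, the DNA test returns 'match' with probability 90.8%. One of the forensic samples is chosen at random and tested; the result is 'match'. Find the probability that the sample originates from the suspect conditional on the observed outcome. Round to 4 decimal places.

Let H be the event that the sample originates from the suspect. P(H) = 0.132, so P(¬H) = 0.868. With E the 'match' result, P(E|H) = 0.908 and P(E|¬H) = 0.086.
P(E) = 0.908·0.132 + 0.086·0.868 = 0.11986 + 0.074648 = 0.19450.
By Bayes' theorem, P(H|E) = 0.11986 / 0.19450 = 0.6162.

P(H | E) ≈ 0.6162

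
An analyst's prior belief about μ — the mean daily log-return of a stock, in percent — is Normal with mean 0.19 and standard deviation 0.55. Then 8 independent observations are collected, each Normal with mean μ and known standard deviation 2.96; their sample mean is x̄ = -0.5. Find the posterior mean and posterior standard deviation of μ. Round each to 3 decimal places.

Prior precision 1/τ₀² = 1/0.55² = 3.30579; data precision n/σ² = 8/2.96² = 0.913075.
Posterior precision = 3.30579 + 0.913075 = 4.21886, giving posterior SD = 1/√4.21886 = 0.487.
Posterior mean = (3.30579·0.19 + 0.913075·-0.5) / 4.21886 = 0.041.

Posterior mean ≈ 0.041; posterior SD ≈ 0.487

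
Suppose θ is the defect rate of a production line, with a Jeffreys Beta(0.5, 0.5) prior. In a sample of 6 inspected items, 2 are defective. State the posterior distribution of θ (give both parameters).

Posterior: Beta(2.5, 4.5)

Observing 2 successes and 4 failures updates Beta(0.5, 0.5) by adding the success and failure counts to the two shape parameters: α = 0.5+2 = 2.5, β = 0.5+4 = 4.5.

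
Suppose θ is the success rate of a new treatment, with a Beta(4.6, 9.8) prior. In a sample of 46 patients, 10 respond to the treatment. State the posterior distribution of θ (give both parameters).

Observing 10 successes and 36 failures updates Beta(4.6, 9.8) by adding the success and failure counts to the two shape parameters: α = 4.6+10 = 14.6, β = 9.8+36 = 45.8.

Posterior: Beta(14.6, 45.8)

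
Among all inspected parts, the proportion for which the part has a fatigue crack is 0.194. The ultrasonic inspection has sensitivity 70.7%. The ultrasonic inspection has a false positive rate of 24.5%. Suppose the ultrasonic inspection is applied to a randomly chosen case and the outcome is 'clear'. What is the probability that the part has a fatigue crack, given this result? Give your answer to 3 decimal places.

Write H for 'the part has a fatigue crack'. Prior odds H:¬H = 0.194/0.806 = 0.24069. For the 'clear' outcome, the likelihood ratio is 0.293/0.755 = 0.38808.
Posterior odds = 0.24069 × 0.38808 = 0.093409, so P(H|E) = 0.093409/(1+0.093409) = 0.085.

P(H | E) ≈ 0.085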